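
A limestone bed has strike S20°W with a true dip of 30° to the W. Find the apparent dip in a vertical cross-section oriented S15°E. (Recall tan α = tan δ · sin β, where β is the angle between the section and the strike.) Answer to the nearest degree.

18°

The section lies 35° from the strike.
tan α = tan 30° × sin 35° = 0.5774 × 0.5736 = 0.3312
α = arctan(0.3312) = 18.32°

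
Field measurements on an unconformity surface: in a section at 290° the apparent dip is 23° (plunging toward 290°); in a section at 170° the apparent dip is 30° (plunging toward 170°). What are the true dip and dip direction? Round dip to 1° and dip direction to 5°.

Represent each trace as a vector plunging at its apparent dip toward its trend (east-north-up frame): v₁ = (-0.865, 0.315, -0.391), v₂ = (0.150, -0.853, -0.500).
n = v₁ × v₂ = (-0.491, -0.491, 0.690) (taken with n_z > 0).
Dip δ = arctan(|n_h|/n_z) = arctan(0.694/0.690) = 45.2°.
Dip direction = atan2(-0.491, -0.491) = 225° (azimuth of n's horizontal projection).

true dip 45°, dip direction 225°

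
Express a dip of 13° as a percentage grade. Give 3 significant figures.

23.1%

grade % = 100 × tan 13° = 100 × 0.2309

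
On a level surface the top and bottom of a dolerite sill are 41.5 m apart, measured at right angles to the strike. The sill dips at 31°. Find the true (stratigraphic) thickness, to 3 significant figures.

True thickness t = w · sin(dip) = 41.5 × sin 31°
t = 41.5 × 0.5150 = 21.374 m

21.4 m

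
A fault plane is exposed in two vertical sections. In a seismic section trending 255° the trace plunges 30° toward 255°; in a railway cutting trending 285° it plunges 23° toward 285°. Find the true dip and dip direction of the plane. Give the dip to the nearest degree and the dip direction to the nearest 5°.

true dip 31°, dip direction 240°

Represent each trace as a vector plunging at its apparent dip toward its trend (east-north-up frame): v₁ = (-0.837, -0.224, -0.500), v₂ = (-0.889, 0.238, -0.391).
The plane normal is n = v₁ × v₂ ∝ (-0.207, -0.118, 0.399).
Dip δ = arctan(|n_h|/n_z) = arctan(0.238/0.399) = 30.8°.
Dip direction = azimuth of (n_x, n_y) = atan2(-0.207, -0.118) = 240°.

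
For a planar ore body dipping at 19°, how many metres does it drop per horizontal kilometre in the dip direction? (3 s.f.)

344 m

drop per km = 1000 × tan 19° = 1000 × 0.3443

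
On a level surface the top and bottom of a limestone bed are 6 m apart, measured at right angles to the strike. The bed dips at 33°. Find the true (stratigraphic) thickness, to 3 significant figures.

3.27 m

True thickness t = w · sin(dip) = 6 × sin 33°
t = 6 × 0.5446 = 3.268 m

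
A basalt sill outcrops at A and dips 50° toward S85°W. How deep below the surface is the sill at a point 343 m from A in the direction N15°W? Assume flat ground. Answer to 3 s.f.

71.0 m

The hole lies 80° from the dip direction, so the down-dip offset is 343 × cos 80° = 59.56 m.
Depth = down-dip offset × tan(dip) = 59.56 × tan 50° = 59.56 × 1.1918
Depth = 70.98 m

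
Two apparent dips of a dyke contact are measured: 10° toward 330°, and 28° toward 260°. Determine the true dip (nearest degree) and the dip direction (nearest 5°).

true dip 28°, dip direction 260°

Represent each trace as a vector plunging at its apparent dip toward its trend (east-north-up frame): v₁ = (-0.492, 0.853, -0.174), v₂ = (-0.870, -0.153, -0.469).
Cross product v₁ × v₂ gives the pole to the plane: n ∝ (-0.427, -0.080, 0.817).
Dip δ = arctan(|n_h|/n_z) = arctan(0.434/0.817) = 28.0°.
Dip direction = atan2(-0.427, -0.080) = 259° (azimuth of n's horizontal projection).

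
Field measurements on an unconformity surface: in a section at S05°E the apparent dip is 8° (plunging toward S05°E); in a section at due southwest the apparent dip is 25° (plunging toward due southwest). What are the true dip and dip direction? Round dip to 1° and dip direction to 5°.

true dip 27°, dip direction 250°

Each apparent-dip line lies in the plane. As unit vectors (x east, y north, z up), v₁ plunges 8°→S05°E and v₂ plunges 25°→due southwest.
n = v₁ × v₂ = (-0.328, -0.126, 0.688) (taken with n_z > 0).
True dip = arccos(n_z / |n|) = arccos(0.8906) = 27.0°.
Dip direction = atan2(-0.328, -0.126) = 249° (azimuth of n's horizontal projection).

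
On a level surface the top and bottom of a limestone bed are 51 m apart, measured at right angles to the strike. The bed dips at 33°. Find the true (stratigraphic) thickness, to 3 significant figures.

27.8 m

True thickness t = w · sin(dip) = 51 × sin 33°
t = 51 × 0.5446 = 27.777 m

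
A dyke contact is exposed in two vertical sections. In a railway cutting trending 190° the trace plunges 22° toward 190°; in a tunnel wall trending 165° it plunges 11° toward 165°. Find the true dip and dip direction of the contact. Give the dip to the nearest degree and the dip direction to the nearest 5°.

Each apparent-dip line lies in the plane. As unit vectors (x east, y north, z up), v₁ plunges 22°→190° and v₂ plunges 11°→165°.
n = v₁ × v₂ = (-0.181, -0.126, 0.385) (taken with n_z > 0).
Dip δ = arctan(|n_h|/n_z) = arctan(0.220/0.385) = 29.8°.
Dip direction = azimuth of (n_x, n_y) = atan2(-0.181, -0.126) = 235°.

true dip 30°, dip direction 235°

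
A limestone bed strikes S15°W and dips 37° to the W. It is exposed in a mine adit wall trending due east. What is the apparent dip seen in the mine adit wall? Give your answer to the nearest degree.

The section lies 75° from the strike.
tan(apparent dip) = tan 37° · sin 75° = 0.7279
α = arctan(0.7279) = 36.05°

36°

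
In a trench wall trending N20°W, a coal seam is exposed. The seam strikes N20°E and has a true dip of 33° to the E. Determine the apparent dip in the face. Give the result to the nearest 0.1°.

22.7°

The strike is N20°E and the section trends N20°W; the acute angle between them is β = 40°.
tan(apparent dip) = tan 33° · sin 40° = 0.4174
α = arctan(0.4174) = 22.66°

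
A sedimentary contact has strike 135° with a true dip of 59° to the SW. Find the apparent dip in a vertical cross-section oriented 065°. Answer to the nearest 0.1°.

Angle between strike (135°) and section (065°): β = 70°.
tan(apparent dip) = tan 59° · sin 70° = 1.5639
apparent dip = arctan 1.5639 = 57.40°

57.4°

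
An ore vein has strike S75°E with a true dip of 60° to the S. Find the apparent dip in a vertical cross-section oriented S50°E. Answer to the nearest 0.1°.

Angle between strike (S75°E) and section (S50°E): β = 25°.
tan(apparent dip) = tan 60° · sin 25° = 0.7320
apparent dip = arctan 0.7320 = 36.20°

36.2°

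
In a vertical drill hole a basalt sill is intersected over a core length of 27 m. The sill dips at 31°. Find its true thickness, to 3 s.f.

True thickness t = h · cos(dip) = 27 × cos 31°
t = 27 × 0.8572 = 23.144 m

23.1 m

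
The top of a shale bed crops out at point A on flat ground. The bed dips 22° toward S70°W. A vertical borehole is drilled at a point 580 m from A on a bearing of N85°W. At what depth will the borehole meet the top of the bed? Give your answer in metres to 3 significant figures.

212 m

The hole lies 25° from the dip direction, so the down-dip offset is 580 × cos 25° = 525.66 m.
Depth = down-dip offset × tan(dip) = 525.66 × tan 22° = 525.66 × 0.4040
Depth = 212.38 m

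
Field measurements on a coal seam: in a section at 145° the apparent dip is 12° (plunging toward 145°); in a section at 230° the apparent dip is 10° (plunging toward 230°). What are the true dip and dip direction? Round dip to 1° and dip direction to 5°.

The two traces are lines in the plane: v₁ = (sin 145°·cos 12°, cos 145°·cos 12°, −sin 12°), v₂ = (sin 230°·cos 10°, cos 230°·cos 10°, −sin 10°).
Cross product v₁ × v₂ gives the pole to the plane: n ∝ (-0.008, -0.254, 0.960).
Dip δ = arctan(|n_h|/n_z) = arctan(0.254/0.960) = 14.8°.
Dip direction = atan2(-0.008, -0.254) = 182° (azimuth of n's horizontal projection).

true dip 15°, dip direction 180°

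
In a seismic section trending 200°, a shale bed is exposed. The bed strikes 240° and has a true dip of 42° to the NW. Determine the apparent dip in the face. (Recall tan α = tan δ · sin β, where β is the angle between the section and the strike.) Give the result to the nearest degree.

30°

Angle between strike (240°) and section (200°): β = 40°.
tan α = tan 42° × sin 40° = 0.9004 × 0.6428 = 0.5788
apparent dip = arctan 0.5788 = 30.06°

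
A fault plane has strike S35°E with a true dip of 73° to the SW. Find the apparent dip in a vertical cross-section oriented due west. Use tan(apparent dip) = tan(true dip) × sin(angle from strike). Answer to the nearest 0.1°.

The strike is S35°E and the section trends due west; the acute angle between them is β = 55°.
tan(apparent dip) = tan 73° · sin 55° = 2.6793
apparent dip = arctan 2.6793 = 69.53°

69.5°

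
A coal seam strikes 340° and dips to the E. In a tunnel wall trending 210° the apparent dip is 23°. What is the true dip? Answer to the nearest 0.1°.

β = acute angle between strike 340° and section 210° = 50°.
tan δ = tan α / sin β = tan 23° / sin 50° = 0.4245 / 0.7660 = 0.5541
true dip = arctan 0.5541 = 28.99°

29.0°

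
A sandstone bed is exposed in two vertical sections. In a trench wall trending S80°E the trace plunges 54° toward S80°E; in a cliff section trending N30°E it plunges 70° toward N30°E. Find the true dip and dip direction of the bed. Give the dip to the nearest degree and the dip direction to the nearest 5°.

true dip 70°, dip direction 040°

Represent each trace as a vector plunging at its apparent dip toward its trend (east-north-up frame): v₁ = (0.579, -0.102, -0.809), v₂ = (0.171, 0.296, -0.940).
n = v₁ × v₂ = (0.336, 0.406, 0.189) (taken with n_z > 0).
tan δ = √(n_x²+n_y²)/n_z = 0.526/0.189, so δ = 70.3°.
Dip direction = atan2(0.336, 0.406) = 40° (azimuth of n's horizontal projection).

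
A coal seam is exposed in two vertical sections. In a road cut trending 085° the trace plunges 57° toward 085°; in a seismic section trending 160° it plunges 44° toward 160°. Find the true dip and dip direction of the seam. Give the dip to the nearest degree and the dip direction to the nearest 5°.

true dip 59°, dip direction 105°

Represent each trace as a vector plunging at its apparent dip toward its trend (east-north-up frame): v₁ = (0.543, 0.047, -0.839), v₂ = (0.246, -0.676, -0.695).
n = v₁ × v₂ = (0.600, -0.171, 0.378) (taken with n_z > 0).
tan δ = √(n_x²+n_y²)/n_z = 0.624/0.378, so δ = 58.8°.
Dip direction = atan2(0.600, -0.171) = 106° (azimuth of n's horizontal projection).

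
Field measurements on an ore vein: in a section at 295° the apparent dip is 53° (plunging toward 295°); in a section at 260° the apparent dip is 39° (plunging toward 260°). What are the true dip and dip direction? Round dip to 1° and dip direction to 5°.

true dip 55°, dip direction 315°

Each apparent-dip line lies in the plane. As unit vectors (x east, y north, z up), v₁ plunges 53°→295° and v₂ plunges 39°→260°.
n = v₁ × v₂ = (-0.268, 0.268, 0.268) (taken with n_z > 0).
Dip δ = arctan(|n_h|/n_z) = arctan(0.379/0.268) = 54.7°.
Dip direction = azimuth of (n_x, n_y) = atan2(-0.268, 0.268) = 315°.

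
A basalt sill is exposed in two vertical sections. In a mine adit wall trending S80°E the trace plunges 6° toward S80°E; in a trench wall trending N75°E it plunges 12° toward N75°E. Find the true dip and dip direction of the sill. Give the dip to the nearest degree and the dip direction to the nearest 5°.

The two traces are lines in the plane: v₁ = (sin 100°·cos 6°, cos 100°·cos 6°, −sin 6°), v₂ = (sin 75°·cos 12°, cos 75°·cos 12°, −sin 12°).
The plane normal is n = v₁ × v₂ ∝ (0.062, 0.105, 0.411).
True dip = arccos(n_z / |n|) = arccos(0.9587) = 16.5°.
Dip direction = azimuth of (n_x, n_y) = atan2(0.062, 0.105) = 31°.

true dip 17°, dip direction 030°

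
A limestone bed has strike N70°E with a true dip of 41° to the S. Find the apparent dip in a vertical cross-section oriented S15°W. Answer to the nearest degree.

Angle between strike (N70°E) and section (S15°W): β = 55°.
tan α = tan 41° × sin 55° = 0.8693 × 0.8192 = 0.7121
apparent dip = arctan 0.7121 = 35.45°

35°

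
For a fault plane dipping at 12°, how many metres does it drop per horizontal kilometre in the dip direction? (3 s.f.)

drop per km = 1000 × tan 12° = 1000 × 0.2126

213 m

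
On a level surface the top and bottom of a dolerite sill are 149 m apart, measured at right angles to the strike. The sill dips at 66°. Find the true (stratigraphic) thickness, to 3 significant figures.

True thickness t = w · sin(dip) = 149 × sin 66°
t = 149 × 0.9135 = 136.118 m

136 m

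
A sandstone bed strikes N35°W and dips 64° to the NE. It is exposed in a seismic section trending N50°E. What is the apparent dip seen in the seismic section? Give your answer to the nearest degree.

64°

Angle between strike (N35°W) and section (N50°E): β = 85°.
tan α = tan 64° × sin 85° = 2.0503 × 0.9962 = 2.0425
α = arctan(2.0425) = 63.91°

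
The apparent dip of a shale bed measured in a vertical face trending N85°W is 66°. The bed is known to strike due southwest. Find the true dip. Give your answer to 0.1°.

71.2°

β = acute angle between strike due southwest and section N85°W = 50°.
tan(true dip) = tan 66° / sin 50° = 2.9320
δ = arctan(2.9320) = 71.17°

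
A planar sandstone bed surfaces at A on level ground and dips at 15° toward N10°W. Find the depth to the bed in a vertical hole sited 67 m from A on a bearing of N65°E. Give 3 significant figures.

4.65 m

The hole lies 75° from the dip direction, so the down-dip offset is 67 × cos 75° = 17.34 m.
Depth = down-dip offset × tan(dip) = 17.34 × tan 15° = 17.34 × 0.2679
Depth = 4.65 m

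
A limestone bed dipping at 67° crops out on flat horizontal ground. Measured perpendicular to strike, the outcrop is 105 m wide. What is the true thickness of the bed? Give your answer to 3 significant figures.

96.7 m

True thickness t = w · sin(dip) = 105 × sin 67°
t = 105 × 0.9205 = 96.653 m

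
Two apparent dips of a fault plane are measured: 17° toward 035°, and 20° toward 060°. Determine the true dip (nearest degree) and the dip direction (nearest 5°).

The two traces are lines in the plane: v₁ = (sin 35°·cos 17°, cos 35°·cos 17°, −sin 17°), v₂ = (sin 60°·cos 20°, cos 60°·cos 20°, −sin 20°).
n = v₁ × v₂ = (0.131, 0.050, 0.380) (taken with n_z > 0).
True dip = arccos(n_z / |n|) = arccos(0.9383) = 20.2°.
Dip direction = atan2(0.131, 0.050) = 69° (azimuth of n's horizontal projection).

true dip 20°, dip direction 070°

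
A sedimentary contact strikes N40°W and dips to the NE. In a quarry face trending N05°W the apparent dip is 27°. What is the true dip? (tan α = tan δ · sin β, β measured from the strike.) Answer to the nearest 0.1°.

41.6°

The section is 35° from the strike.
tan δ = tan α / sin β = tan 27° / sin 35° = 0.5095 / 0.5736 = 0.8883
true dip = arctan 0.8883 = 41.62°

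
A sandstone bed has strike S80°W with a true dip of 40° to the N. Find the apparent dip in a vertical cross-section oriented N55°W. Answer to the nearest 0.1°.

Angle between strike (S80°W) and section (N55°W): β = 45°.
tan α = tan 40° × sin 45° = 0.8391 × 0.7071 = 0.5933
apparent dip = arctan 0.5933 = 30.68°

30.7°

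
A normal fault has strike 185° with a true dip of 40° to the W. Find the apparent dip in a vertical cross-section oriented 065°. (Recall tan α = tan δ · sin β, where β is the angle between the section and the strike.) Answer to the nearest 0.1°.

Angle between strike (185°) and section (065°): β = 60°.
tan(apparent dip) = tan 40° · sin 60° = 0.7267
apparent dip = arctan 0.7267 = 36.01°

36.0°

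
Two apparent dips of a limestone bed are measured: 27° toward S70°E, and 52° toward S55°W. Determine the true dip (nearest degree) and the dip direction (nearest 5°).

true dip 63°, dip direction 185°

Represent each trace as a vector plunging at its apparent dip toward its trend (east-north-up frame): v₁ = (0.837, -0.305, -0.454), v₂ = (-0.504, -0.353, -0.788).
n = v₁ × v₂ = (-0.080, -0.889, 0.449) (taken with n_z > 0).
tan δ = √(n_x²+n_y²)/n_z = 0.892/0.449, so δ = 63.3°.
Dip direction = atan2(-0.080, -0.889) = 185° (azimuth of n's horizontal projection).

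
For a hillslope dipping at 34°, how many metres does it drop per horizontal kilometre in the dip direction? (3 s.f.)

drop per km = 1000 × tan 34° = 1000 × 0.6745

675 m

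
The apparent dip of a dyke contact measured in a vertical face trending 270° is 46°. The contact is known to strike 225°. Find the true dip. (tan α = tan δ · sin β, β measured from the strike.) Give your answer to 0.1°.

55.7°

β = acute angle between strike 225° and section 270° = 45°.
tan δ = tan α / sin β = tan 46° / sin 45° = 1.0355 / 0.7071 = 1.4645
true dip = arctan 1.4645 = 55.67°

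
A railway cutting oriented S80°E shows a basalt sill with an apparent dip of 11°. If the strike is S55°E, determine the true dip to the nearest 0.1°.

β = acute angle between strike S55°E and section S80°E = 25°.
tan(true dip) = tan 11° / sin 25° = 0.4599
true dip = arctan 0.4599 = 24.70°

24.7°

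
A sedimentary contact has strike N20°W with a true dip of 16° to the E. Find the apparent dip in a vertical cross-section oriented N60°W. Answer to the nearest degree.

Angle between strike (N20°W) and section (N60°W): β = 40°.
tan(apparent dip) = tan 16° · sin 40° = 0.1843
apparent dip = arctan 0.1843 = 10.44°

10°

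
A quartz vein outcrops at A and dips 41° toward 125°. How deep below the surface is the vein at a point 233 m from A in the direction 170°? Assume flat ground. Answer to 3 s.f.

The hole lies 45° from the dip direction, so the down-dip offset is 233 × cos 45° = 164.76 m.
Depth = down-dip offset × tan(dip) = 164.76 × tan 41° = 164.76 × 0.8693
Depth = 143.22 m

143 m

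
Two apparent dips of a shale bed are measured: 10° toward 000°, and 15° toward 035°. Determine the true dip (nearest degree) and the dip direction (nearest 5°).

Represent each trace as a vector plunging at its apparent dip toward its trend (east-north-up frame): v₁ = (0.000, 0.985, -0.174), v₂ = (0.554, 0.791, -0.259).
Cross product v₁ × v₂ gives the pole to the plane: n ∝ (0.117, 0.096, 0.546).
tan δ = √(n_x²+n_y²)/n_z = 0.152/0.546, so δ = 15.6°.
The horizontal component of n points toward azimuth atan2(n_x, n_y) = 51°, the dip direction.

true dip 16°, dip direction 050°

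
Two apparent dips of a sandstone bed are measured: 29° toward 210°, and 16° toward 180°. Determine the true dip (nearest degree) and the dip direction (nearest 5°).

true dip 34°, dip direction 245°

Represent each trace as a vector plunging at its apparent dip toward its trend (east-north-up frame): v₁ = (-0.437, -0.757, -0.485), v₂ = (0.000, -0.961, -0.276).
n = v₁ × v₂ = (-0.257, -0.121, 0.420) (taken with n_z > 0).
Dip δ = arctan(|n_h|/n_z) = arctan(0.284/0.420) = 34.1°.
Dip direction = azimuth of (n_x, n_y) = atan2(-0.257, -0.121) = 245°.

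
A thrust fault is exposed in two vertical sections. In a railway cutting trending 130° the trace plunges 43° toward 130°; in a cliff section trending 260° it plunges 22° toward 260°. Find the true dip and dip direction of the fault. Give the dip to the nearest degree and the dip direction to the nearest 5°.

The two traces are lines in the plane: v₁ = (sin 130°·cos 43°, cos 130°·cos 43°, −sin 43°), v₂ = (sin 260°·cos 22°, cos 260°·cos 22°, −sin 22°).
The plane normal is n = v₁ × v₂ ∝ (-0.066, -0.833, 0.519).
tan δ = √(n_x²+n_y²)/n_z = 0.835/0.519, so δ = 58.1°.
Dip direction = azimuth of (n_x, n_y) = atan2(-0.066, -0.833) = 185°.

true dip 58°, dip direction 185°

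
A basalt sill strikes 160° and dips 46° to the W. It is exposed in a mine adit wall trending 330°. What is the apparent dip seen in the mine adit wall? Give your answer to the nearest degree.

Angle between strike (160°) and section (330°): β = 10°.
tan(apparent dip) = tan 46° · sin 10° = 0.1798
α = arctan(0.1798) = 10.19°

10°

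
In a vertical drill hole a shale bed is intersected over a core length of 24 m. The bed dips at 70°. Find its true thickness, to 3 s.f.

8.21 m

True thickness t = h · cos(dip) = 24 × cos 70°
t = 24 × 0.3420 = 8.208 m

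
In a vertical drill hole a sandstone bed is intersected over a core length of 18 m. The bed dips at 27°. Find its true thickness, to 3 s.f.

16.0 m

True thickness t = h · cos(dip) = 18 × cos 27°
t = 18 × 0.8910 = 16.038 m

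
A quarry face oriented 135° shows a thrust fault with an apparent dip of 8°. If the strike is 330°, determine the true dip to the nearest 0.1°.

The section is 15° from the strike.
tan δ = tan α / sin β = tan 8° / sin 15° = 0.1405 / 0.2588 = 0.5430
δ = arctan(0.5430) = 28.50°

28.5°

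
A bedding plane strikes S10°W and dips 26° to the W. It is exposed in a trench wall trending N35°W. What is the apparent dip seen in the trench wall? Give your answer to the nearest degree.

19°

Angle between strike (S10°W) and section (N35°W): β = 45°.
tan α = tan 26° × sin 45° = 0.4877 × 0.7071 = 0.3449
apparent dip = arctan 0.3449 = 19.03°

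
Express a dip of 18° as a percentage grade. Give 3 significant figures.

32.5%

grade % = 100 × tan 18° = 100 × 0.3249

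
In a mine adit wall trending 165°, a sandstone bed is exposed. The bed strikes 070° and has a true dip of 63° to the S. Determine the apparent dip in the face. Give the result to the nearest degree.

63°

The section lies 85° from the strike.
tan α = tan 63° × sin 85° = 1.9626 × 0.9962 = 1.9551
α = arctan(1.9551) = 62.91°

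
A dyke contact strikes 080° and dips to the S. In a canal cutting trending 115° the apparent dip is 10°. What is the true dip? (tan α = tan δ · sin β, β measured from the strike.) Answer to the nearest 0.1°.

17.1°

β = acute angle between strike 080° and section 115° = 35°.
tan δ = tan α / sin β = tan 10° / sin 35° = 0.1763 / 0.5736 = 0.3074
δ = arctan(0.3074) = 17.09°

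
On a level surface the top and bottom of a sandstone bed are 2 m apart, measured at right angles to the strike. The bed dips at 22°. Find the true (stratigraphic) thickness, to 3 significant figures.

0.749 m

True thickness t = w · sin(dip) = 2 × sin 22°
t = 2 × 0.3746 = 0.749 m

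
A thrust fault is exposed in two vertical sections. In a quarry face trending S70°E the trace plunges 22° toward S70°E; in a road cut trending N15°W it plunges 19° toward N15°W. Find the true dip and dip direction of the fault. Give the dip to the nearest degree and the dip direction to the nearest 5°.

Each apparent-dip line lies in the plane. As unit vectors (x east, y north, z up), v₁ plunges 22°→S70°E and v₂ plunges 19°→N15°W.
The plane normal is n = v₁ × v₂ ∝ (0.445, 0.375, 0.718).
tan δ = √(n_x²+n_y²)/n_z = 0.582/0.718, so δ = 39.0°.
The horizontal component of n points toward azimuth atan2(n_x, n_y) = 50°, the dip direction.

true dip 39°, dip direction 050°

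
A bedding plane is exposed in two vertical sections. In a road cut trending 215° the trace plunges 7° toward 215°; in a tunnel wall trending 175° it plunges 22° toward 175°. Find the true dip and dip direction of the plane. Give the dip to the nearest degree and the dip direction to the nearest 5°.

The two traces are lines in the plane: v₁ = (sin 215°·cos 7°, cos 215°·cos 7°, −sin 7°), v₂ = (sin 175°·cos 22°, cos 175°·cos 22°, −sin 22°).
The plane normal is n = v₁ × v₂ ∝ (0.192, -0.223, 0.592).
tan δ = √(n_x²+n_y²)/n_z = 0.294/0.592, so δ = 26.5°.
Dip direction = azimuth of (n_x, n_y) = atan2(0.192, -0.223) = 139°.

true dip 26°, dip direction 140°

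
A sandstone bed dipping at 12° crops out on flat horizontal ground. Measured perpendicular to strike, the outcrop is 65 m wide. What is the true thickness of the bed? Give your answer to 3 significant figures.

True thickness t = w · sin(dip) = 65 × sin 12°
t = 65 × 0.2079 = 13.514 m

13.5 m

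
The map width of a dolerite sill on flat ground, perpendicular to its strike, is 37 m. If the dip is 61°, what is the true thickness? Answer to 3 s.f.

32.4 m

True thickness t = w · sin(dip) = 37 × sin 61°
t = 37 × 0.8746 = 32.361 m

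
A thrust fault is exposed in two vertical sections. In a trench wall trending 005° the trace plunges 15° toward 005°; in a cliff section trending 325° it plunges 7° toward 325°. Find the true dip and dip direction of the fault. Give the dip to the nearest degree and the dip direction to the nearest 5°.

Represent each trace as a vector plunging at its apparent dip toward its trend (east-north-up frame): v₁ = (0.084, 0.962, -0.259), v₂ = (-0.569, 0.813, -0.122).
Cross product v₁ × v₂ gives the pole to the plane: n ∝ (0.093, 0.158, 0.616).
Dip δ = arctan(|n_h|/n_z) = arctan(0.183/0.616) = 16.5°.
Dip direction = azimuth of (n_x, n_y) = atan2(0.093, 0.158) = 31°.

true dip 17°, dip direction 030°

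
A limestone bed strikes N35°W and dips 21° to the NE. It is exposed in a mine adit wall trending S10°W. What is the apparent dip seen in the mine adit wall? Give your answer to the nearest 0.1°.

15.2°

The strike is N35°W and the section trends S10°W; the acute angle between them is β = 45°.
tan(apparent dip) = tan 21° · sin 45° = 0.2714
apparent dip = arctan 0.2714 = 15.19°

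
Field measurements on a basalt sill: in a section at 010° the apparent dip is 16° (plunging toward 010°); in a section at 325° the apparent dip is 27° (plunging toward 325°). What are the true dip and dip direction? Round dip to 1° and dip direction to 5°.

The two traces are lines in the plane: v₁ = (sin 10°·cos 16°, cos 10°·cos 16°, −sin 16°), v₂ = (sin 325°·cos 27°, cos 325°·cos 27°, −sin 27°).
The plane normal is n = v₁ × v₂ ∝ (-0.229, 0.217, 0.606).
Dip δ = arctan(|n_h|/n_z) = arctan(0.315/0.606) = 27.5°.
The horizontal component of n points toward azimuth atan2(n_x, n_y) = 313°, the dip direction.

true dip 27°, dip direction 315°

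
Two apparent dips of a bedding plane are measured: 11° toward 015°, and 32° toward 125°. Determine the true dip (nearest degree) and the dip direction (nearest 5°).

true dip 37°, dip direction 090°

Each apparent-dip line lies in the plane. As unit vectors (x east, y north, z up), v₁ plunges 11°→015° and v₂ plunges 32°→125°.
The plane normal is n = v₁ × v₂ ∝ (0.595, -0.002, 0.782).
True dip = arccos(n_z / |n|) = arccos(0.7958) = 37.3°.
The horizontal component of n points toward azimuth atan2(n_x, n_y) = 90°, the dip direction.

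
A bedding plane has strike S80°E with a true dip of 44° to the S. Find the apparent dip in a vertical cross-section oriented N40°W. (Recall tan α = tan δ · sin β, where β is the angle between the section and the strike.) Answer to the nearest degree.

32°

The section lies 40° from the strike.
tan α = tan 44° × sin 40° = 0.9657 × 0.6428 = 0.6207
apparent dip = arctan 0.6207 = 31.83°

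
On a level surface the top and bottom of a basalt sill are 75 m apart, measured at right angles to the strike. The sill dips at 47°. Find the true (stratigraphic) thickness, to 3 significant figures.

True thickness t = w · sin(dip) = 75 × sin 47°
t = 75 × 0.7314 = 54.852 m

54.9 m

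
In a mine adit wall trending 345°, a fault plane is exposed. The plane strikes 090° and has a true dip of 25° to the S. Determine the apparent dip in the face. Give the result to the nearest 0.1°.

The section lies 75° from the strike.
tan α = tan 25° × sin 75° = 0.4663 × 0.9659 = 0.4504
α = arctan(0.4504) = 24.25°

24.2°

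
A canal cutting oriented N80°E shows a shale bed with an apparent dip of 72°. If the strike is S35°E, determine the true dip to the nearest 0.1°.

73.6°

The section is 65° from the strike.
tan δ = tan α / sin β = tan 72° / sin 65° = 3.0777 / 0.9063 = 3.3958
true dip = arctan 3.3958 = 73.59°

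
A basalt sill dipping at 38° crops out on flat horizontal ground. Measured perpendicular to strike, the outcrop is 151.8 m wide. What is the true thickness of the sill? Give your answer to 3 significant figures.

93.5 m

True thickness t = w · sin(dip) = 151.8 × sin 38°
t = 151.8 × 0.6157 = 93.457 m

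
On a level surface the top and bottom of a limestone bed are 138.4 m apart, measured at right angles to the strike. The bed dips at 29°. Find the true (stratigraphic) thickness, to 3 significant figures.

True thickness t = w · sin(dip) = 138.4 × sin 29°
t = 138.4 × 0.4848 = 67.098 m

67.1 m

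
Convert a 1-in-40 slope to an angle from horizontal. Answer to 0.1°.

1.4°

tan θ = 1/40 = 0.0250
θ = arctan(0.0250) = 1.43°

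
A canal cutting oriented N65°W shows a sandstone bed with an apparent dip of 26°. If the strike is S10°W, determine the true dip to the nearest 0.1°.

The section is 75° from the strike.
tan δ = tan α / sin β = tan 26° / sin 75° = 0.4877 / 0.9659 = 0.5049
true dip = arctan 0.5049 = 26.79°

26.8°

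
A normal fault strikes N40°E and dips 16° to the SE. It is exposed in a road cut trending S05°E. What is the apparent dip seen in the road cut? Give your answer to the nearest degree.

The strike is N40°E and the section trends S05°E; the acute angle between them is β = 45°.
tan α = tan 16° × sin 45° = 0.2867 × 0.7071 = 0.2028
α = arctan(0.2028) = 11.46°

11°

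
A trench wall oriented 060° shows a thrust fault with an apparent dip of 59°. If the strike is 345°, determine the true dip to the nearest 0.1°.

59.9°

β = acute angle between strike 345° and section 060° = 75°.
tan δ = tan α / sin β = tan 59° / sin 75° = 1.6643 / 0.9659 = 1.7230
δ = arctan(1.7230) = 59.87°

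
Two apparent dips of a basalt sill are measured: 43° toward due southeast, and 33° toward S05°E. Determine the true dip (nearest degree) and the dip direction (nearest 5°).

true dip 43°, dip direction 130°

The two traces are lines in the plane: v₁ = (sin 135°·cos 43°, cos 135°·cos 43°, −sin 43°), v₂ = (sin 175°·cos 33°, cos 175°·cos 33°, −sin 33°).
The plane normal is n = v₁ × v₂ ∝ (0.288, -0.232, 0.394).
Dip δ = arctan(|n_h|/n_z) = arctan(0.370/0.394) = 43.2°.
Dip direction = azimuth of (n_x, n_y) = atan2(0.288, -0.232) = 129°.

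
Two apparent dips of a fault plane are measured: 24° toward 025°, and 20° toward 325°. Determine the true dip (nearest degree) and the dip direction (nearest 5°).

true dip 25°, dip direction 005°

Each apparent-dip line lies in the plane. As unit vectors (x east, y north, z up), v₁ plunges 24°→025° and v₂ plunges 20°→325°.
The plane normal is n = v₁ × v₂ ∝ (0.030, 0.351, 0.743).
Dip δ = arctan(|n_h|/n_z) = arctan(0.353/0.743) = 25.4°.
Dip direction = atan2(0.030, 0.351) = 5° (azimuth of n's horizontal projection).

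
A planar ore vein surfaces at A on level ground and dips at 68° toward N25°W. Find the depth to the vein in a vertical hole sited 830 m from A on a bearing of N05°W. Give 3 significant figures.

The hole lies 20° from the dip direction, so the down-dip offset is 830 × cos 20° = 779.94 m.
Depth = down-dip offset × tan(dip) = 779.94 × tan 68° = 779.94 × 2.4751
Depth = 1930.43 m

1930 m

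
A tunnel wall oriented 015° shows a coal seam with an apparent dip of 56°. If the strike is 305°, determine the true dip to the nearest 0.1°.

57.6°

The section is 70° from the strike.
tan(true dip) = tan 56° / sin 70° = 1.5777
true dip = arctan 1.5777 = 57.63°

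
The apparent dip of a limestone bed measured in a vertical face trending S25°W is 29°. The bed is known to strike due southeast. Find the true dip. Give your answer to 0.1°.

30.5°

The section is 70° from the strike.
tan(true dip) = tan 29° / sin 70° = 0.5899
true dip = arctan 0.5899 = 30.54°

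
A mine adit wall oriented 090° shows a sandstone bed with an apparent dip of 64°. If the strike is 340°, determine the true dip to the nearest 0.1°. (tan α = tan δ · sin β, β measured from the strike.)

The section is 70° from the strike.
tan δ = tan α / sin β = tan 64° / sin 70° = 2.0503 / 0.9397 = 2.1819
true dip = arctan 2.1819 = 65.38°

65.4°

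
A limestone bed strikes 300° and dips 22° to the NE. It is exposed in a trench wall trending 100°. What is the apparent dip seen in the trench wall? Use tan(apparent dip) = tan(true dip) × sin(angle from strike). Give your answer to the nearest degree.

8°

Angle between strike (300°) and section (100°): β = 20°.
tan(apparent dip) = tan 22° · sin 20° = 0.1382
α = arctan(0.1382) = 7.87°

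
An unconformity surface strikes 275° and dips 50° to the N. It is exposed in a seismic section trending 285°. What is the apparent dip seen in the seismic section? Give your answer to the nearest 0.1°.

11.7°

Angle between strike (275°) and section (285°): β = 10°.
tan(apparent dip) = tan 50° · sin 10° = 0.2069
apparent dip = arctan 0.2069 = 11.69°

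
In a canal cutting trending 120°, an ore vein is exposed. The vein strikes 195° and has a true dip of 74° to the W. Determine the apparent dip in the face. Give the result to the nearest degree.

73°

The section lies 75° from the strike.
tan(apparent dip) = tan 74° · sin 75° = 3.3686
α = arctan(3.3686) = 73.47°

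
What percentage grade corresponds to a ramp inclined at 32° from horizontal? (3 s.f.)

62.5%

grade % = 100 × tan 32° = 100 × 0.6249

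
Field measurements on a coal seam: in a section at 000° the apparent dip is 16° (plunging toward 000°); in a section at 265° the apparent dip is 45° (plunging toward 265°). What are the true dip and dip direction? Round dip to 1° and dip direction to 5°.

The two traces are lines in the plane: v₁ = (sin 0°·cos 16°, cos 0°·cos 16°, −sin 16°), v₂ = (sin 265°·cos 45°, cos 265°·cos 45°, −sin 45°).
The plane normal is n = v₁ × v₂ ∝ (-0.697, 0.194, 0.677).
tan δ = √(n_x²+n_y²)/n_z = 0.723/0.677, so δ = 46.9°.
The horizontal component of n points toward azimuth atan2(n_x, n_y) = 286°, the dip direction.

true dip 47°, dip direction 285°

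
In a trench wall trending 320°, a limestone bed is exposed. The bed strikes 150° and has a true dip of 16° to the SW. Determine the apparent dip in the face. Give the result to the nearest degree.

Angle between strike (150°) and section (320°): β = 10°.
tan(apparent dip) = tan 16° · sin 10° = 0.0498
apparent dip = arctan 0.0498 = 2.85°

3°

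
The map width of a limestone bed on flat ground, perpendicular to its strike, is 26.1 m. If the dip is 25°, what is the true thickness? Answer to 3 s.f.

True thickness t = w · sin(dip) = 26.1 × sin 25°
t = 26.1 × 0.4226 = 11.030 m

11.0 m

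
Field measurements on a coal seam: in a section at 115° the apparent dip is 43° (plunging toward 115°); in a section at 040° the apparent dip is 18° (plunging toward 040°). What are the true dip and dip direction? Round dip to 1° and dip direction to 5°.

true dip 43°, dip direction 110°

The two traces are lines in the plane: v₁ = (sin 115°·cos 43°, cos 115°·cos 43°, −sin 43°), v₂ = (sin 40°·cos 18°, cos 40°·cos 18°, −sin 18°).
The plane normal is n = v₁ × v₂ ∝ (0.592, -0.212, 0.672).
True dip = arccos(n_z / |n|) = arccos(0.7299) = 43.1°.
Dip direction = azimuth of (n_x, n_y) = atan2(0.592, -0.212) = 110°.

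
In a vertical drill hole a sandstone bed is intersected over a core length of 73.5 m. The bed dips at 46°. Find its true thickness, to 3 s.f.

True thickness t = h · cos(dip) = 73.5 × cos 46°
t = 73.5 × 0.6947 = 51.057 m

51.1 m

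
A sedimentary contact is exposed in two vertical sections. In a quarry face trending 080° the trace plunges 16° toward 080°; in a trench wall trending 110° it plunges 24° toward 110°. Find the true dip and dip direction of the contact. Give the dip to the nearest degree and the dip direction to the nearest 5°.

true dip 26°, dip direction 135°

The two traces are lines in the plane: v₁ = (sin 80°·cos 16°, cos 80°·cos 16°, −sin 16°), v₂ = (sin 110°·cos 24°, cos 110°·cos 24°, −sin 24°).
n = v₁ × v₂ = (0.154, -0.148, 0.439) (taken with n_z > 0).
tan δ = √(n_x²+n_y²)/n_z = 0.214/0.439, so δ = 26.0°.
Dip direction = azimuth of (n_x, n_y) = atan2(0.154, -0.148) = 134°.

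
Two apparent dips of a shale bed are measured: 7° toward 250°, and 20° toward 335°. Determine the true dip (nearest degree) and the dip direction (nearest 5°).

The two traces are lines in the plane: v₁ = (sin 250°·cos 7°, cos 250°·cos 7°, −sin 7°), v₂ = (sin 335°·cos 20°, cos 335°·cos 20°, −sin 20°).
The plane normal is n = v₁ × v₂ ∝ (-0.220, 0.271, 0.929).
True dip = arccos(n_z / |n|) = arccos(0.9362) = 20.6°.
Dip direction = atan2(-0.220, 0.271) = 321° (azimuth of n's horizontal projection).

true dip 21°, dip direction 320°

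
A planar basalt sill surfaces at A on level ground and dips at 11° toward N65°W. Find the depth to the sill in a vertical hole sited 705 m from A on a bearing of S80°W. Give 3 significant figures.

The hole lies 35° from the dip direction, so the down-dip offset is 705 × cos 35° = 577.50 m.
Depth = down-dip offset × tan(dip) = 577.50 × tan 11° = 577.50 × 0.1944
Depth = 112.26 m

112 m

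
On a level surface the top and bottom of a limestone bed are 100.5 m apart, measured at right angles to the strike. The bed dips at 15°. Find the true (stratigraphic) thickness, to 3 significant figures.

True thickness t = w · sin(dip) = 100.5 × sin 15°
t = 100.5 × 0.2588 = 26.011 m

26.0 m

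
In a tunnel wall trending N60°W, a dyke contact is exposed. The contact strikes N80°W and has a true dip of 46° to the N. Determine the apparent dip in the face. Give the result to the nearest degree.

20°

Angle between strike (N80°W) and section (N60°W): β = 20°.
tan(apparent dip) = tan 46° · sin 20° = 0.3542
apparent dip = arctan 0.3542 = 19.50°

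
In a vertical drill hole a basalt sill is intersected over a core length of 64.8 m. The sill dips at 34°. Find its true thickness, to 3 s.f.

53.7 m

True thickness t = h · cos(dip) = 64.8 × cos 34°
t = 64.8 × 0.8290 = 53.722 m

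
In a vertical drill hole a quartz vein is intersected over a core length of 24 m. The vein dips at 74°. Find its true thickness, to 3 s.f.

6.62 m

True thickness t = h · cos(dip) = 24 × cos 74°
t = 24 × 0.2756 = 6.615 m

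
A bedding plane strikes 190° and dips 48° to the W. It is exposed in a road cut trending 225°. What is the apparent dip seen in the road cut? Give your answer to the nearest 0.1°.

The strike is 190° and the section trends 225°; the acute angle between them is β = 35°.
tan α = tan 48° × sin 35° = 1.1106 × 0.5736 = 0.6370
α = arctan(0.6370) = 32.50°

32.5°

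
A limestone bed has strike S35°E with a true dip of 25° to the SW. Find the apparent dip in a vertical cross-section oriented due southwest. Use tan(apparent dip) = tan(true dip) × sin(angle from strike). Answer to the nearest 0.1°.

24.7°

The section lies 80° from the strike.
tan(apparent dip) = tan 25° · sin 80° = 0.4592
α = arctan(0.4592) = 24.67°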